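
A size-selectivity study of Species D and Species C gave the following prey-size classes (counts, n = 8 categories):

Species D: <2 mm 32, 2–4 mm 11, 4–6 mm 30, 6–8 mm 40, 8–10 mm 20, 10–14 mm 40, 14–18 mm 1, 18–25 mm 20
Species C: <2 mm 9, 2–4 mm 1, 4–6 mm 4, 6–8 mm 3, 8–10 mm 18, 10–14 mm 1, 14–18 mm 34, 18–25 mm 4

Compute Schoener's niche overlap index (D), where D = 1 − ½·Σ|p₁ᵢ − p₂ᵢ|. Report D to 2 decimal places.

Proportions for Species D (n=194): 32/194=0.1649, 11/194=0.0567, 30/194=0.1546, 40/194=0.2062, 20/194=0.1031, 40/194=0.2062, 1/194=0.0052, 20/194=0.1031
Proportions for Species C (n=74): 9/74=0.1216, 1/74=0.0135, 4/74=0.0541, 3/74=0.0405, 18/74=0.2432, 1/74=0.0135, 34/74=0.4595, 4/74=0.0541
Σ|p₁ᵢ − p₂ᵢ| = 0.0433 + 0.0432 + 0.1005 + 0.1657 + 0.1401 + 0.1927 + 0.4543 + 0.0490 = 1.1888
D = 1 − ½ × 1.1888 = 1 − 0.59440 = 0.40560

0.41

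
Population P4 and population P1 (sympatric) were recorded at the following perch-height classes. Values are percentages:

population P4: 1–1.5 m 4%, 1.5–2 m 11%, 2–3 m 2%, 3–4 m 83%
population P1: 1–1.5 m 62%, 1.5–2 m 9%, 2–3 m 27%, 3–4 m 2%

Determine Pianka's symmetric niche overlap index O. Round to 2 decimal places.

Convert percentages to proportions (divide by 100).
Σ p₁ᵢp₂ᵢ = 0.0248 + 0.0099 + 0.0054 + 0.0166 = 0.0567
Σp_1ᵢ² = 0.04² + 0.11² + 0.02² + 0.83² = 0.0016 + 0.0121 + 0.0004 + 0.6889 = 0.7030
Σp_2ᵢ² = 0.62² + 0.09² + 0.27² + 0.02² = 0.3844 + 0.0081 + 0.0729 + 0.0004 = 0.4658
O = 0.0567 / √(0.7030 × 0.4658) = 0.0567 / 0.57224 = 0.0991

0.10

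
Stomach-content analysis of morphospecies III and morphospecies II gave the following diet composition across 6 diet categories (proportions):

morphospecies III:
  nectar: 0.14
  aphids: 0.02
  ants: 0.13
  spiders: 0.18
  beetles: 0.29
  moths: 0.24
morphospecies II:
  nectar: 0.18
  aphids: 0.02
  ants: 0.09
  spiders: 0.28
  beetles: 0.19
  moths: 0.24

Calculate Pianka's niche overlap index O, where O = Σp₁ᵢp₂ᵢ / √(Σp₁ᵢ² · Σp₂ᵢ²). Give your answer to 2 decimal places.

0.95

Σ p₁ᵢp₂ᵢ = 0.0252 + 0.0004 + 0.0117 + 0.0504 + 0.0551 + 0.0576 = 0.2004
Σp_1ᵢ² = 0.14² + 0.02² + 0.13² + 0.18² + 0.29² + 0.24² = 0.0196 + 0.0004 + 0.0169 + 0.0324 + 0.0841 + 0.0576 = 0.2110
Σp_2ᵢ² = 0.18² + 0.02² + 0.09² + 0.28² + 0.19² + 0.24² = 0.0324 + 0.0004 + 0.0081 + 0.0784 + 0.0361 + 0.0576 = 0.2130
O = 0.2004 / √(0.2110 × 0.2130) = 0.2004 / 0.21200 = 0.9453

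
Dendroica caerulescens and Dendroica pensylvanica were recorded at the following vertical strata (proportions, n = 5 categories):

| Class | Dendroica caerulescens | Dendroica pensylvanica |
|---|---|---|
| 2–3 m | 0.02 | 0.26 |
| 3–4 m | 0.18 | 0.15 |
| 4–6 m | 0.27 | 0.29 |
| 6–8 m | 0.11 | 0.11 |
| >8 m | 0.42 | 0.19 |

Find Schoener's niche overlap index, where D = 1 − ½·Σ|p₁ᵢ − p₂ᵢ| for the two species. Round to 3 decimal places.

Σ|p₁ᵢ − p₂ᵢ| = 0.24 + 0.03 + 0.02 + 0.00 + 0.23 = 0.52
D = 1 − ½ × 0.52 = 1 − 0.260 = 0.74000

0.740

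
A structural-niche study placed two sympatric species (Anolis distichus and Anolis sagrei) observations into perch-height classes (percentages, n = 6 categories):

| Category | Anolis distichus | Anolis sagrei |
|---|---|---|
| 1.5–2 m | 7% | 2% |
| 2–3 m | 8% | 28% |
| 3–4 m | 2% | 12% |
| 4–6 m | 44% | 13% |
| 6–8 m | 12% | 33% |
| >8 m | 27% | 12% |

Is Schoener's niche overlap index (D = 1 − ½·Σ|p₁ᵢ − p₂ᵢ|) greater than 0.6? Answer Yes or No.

Convert percentages to proportions (divide by 100).
Σ|p₁ᵢ − p₂ᵢ| = 0.05 + 0.20 + 0.10 + 0.31 + 0.21 + 0.15 = 1.02
D = 1 − ½ × 1.02 = 1 − 0.510 = 0.4900
D = 0.4900 < 0.6 → No.

No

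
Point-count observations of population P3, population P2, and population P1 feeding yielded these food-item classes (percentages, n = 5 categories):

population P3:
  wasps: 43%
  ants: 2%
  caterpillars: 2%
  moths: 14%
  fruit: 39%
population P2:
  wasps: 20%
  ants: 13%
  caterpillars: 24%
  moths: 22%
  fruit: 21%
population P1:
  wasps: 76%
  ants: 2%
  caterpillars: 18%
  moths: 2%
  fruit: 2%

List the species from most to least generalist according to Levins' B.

population P2 > population P3 > population P1

Convert percentages to proportions (divide by 100).
Σp_P3ᵢ² = 0.43² + 0.02² + 0.02² + 0.14² + 0.39² = 0.1849 + 0.0004 + 0.0004 + 0.0196 + 0.1521 = 0.3574
B_P3 = 1 / 0.3574 = 2.7980
Σp_P2ᵢ² = 0.20² + 0.13² + 0.24² + 0.22² + 0.21² = 0.0400 + 0.0169 + 0.0576 + 0.0484 + 0.0441 = 0.2070
B_P2 = 1 / 0.2070 = 4.8309
Σp_P1ᵢ² = 0.76² + 0.02² + 0.18² + 0.02² + 0.02² = 0.5776 + 0.0004 + 0.0324 + 0.0004 + 0.0004 = 0.6112
B_P1 = 1 / 0.6112 = 1.6361
Ranking by B (broadest → narrowest): population P2 (4.83) > population P3 (2.80) > population P1 (1.64)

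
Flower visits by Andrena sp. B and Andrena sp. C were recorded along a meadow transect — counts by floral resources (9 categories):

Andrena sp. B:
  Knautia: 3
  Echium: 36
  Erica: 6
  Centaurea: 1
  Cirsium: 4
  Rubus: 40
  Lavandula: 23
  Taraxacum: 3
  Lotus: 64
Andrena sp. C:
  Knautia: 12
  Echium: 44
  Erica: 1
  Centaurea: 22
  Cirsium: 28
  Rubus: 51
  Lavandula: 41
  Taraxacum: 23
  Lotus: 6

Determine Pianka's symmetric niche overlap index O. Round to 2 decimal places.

Proportions for Andrena sp. B (n=180): 3/180=0.0167, 36/180=0.2000, 6/180=0.0333, 1/180=0.0056, 4/180=0.0222, 40/180=0.2222, 23/180=0.1278, 3/180=0.0167, 64/180=0.3556
Proportions for Andrena sp. C (n=228): 12/228=0.0526, 44/228=0.1930, 1/228=0.0044, 22/228=0.0965, 28/228=0.1228, 51/228=0.2237, 41/228=0.1798, 23/228=0.1009, 6/228=0.0263
Σ p₁ᵢp₂ᵢ = 0.000878 + 0.038600 + 0.000147 + 0.000540 + 0.002726 + 0.049706 + 0.022978 + 0.001685 + 0.009352 = 0.126612
Σp_1ᵢ² = 0.0167² + 0.2000² + 0.0333² + 0.0056² + 0.0222² + 0.2222² + 0.1278² + 0.0167² + 0.3556² = 0.000279 + 0.040000 + 0.001109 + 0.000031 + 0.000493 + 0.049373 + 0.016333 + 0.000279 + 0.126451 = 0.234348
Σp_2ᵢ² = 0.0526² + 0.1930² + 0.0044² + 0.0965² + 0.1228² + 0.2237² + 0.1798² + 0.1009² + 0.0263² = 0.002767 + 0.037249 + 0.000019 + 0.009312 + 0.015080 + 0.050042 + 0.032328 + 0.010181 + 0.000692 = 0.157670
O = 0.126612 / √(0.234348 × 0.157670) = 0.126612 / 0.1922229 = 0.6587

0.66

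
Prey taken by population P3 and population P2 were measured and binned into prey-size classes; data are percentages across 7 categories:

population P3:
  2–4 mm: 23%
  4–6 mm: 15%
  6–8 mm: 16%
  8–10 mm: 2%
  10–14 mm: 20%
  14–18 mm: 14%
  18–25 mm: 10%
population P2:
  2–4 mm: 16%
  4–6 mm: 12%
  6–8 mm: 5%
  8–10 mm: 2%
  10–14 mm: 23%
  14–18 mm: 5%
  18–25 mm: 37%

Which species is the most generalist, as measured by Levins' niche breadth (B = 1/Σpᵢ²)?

Convert percentages to proportions (divide by 100).
Σp_P3ᵢ² = 0.23² + 0.15² + 0.16² + 0.02² + 0.20² + 0.14² + 0.10² = 0.0529 + 0.0225 + 0.0256 + 0.0004 + 0.0400 + 0.0196 + 0.0100 = 0.1710
B_P3 = 1 / 0.1710 = 5.8480
Σp_P2ᵢ² = 0.16² + 0.12² + 0.05² + 0.02² + 0.23² + 0.05² + 0.37² = 0.0256 + 0.0144 + 0.0025 + 0.0004 + 0.0529 + 0.0025 + 0.1369 = 0.2352
B_P2 = 1 / 0.2352 = 4.2517
Highest B → broadest niche (most generalist): population P3 (B = 5.85).

population P3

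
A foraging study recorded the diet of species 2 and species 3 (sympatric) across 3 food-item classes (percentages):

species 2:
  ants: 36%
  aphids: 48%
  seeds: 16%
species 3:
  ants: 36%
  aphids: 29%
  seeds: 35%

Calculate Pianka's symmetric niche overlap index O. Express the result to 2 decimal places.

0.90

Convert percentages to proportions (divide by 100).
Σ p₁ᵢp₂ᵢ = 0.1296 + 0.1392 + 0.0560 = 0.3248
Σp_1ᵢ² = 0.36² + 0.48² + 0.16² = 0.1296 + 0.2304 + 0.0256 = 0.3856
Σp_2ᵢ² = 0.36² + 0.29² + 0.35² = 0.1296 + 0.0841 + 0.1225 = 0.3362
O = 0.3248 / √(0.3856 × 0.3362) = 0.3248 / 0.36005 = 0.9021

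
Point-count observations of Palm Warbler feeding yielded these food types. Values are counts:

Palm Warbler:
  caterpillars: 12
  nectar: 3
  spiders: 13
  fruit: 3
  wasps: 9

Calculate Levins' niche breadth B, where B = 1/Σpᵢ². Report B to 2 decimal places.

Proportions for Palm Warbler (n=40): 12/40=0.3000, 3/40=0.0750, 13/40=0.3250, 3/40=0.0750, 9/40=0.2250
Σpᵢ² = 0.3000² + 0.0750² + 0.3250² + 0.0750² + 0.2250² = 0.090000 + 0.005625 + 0.105625 + 0.005625 + 0.050625 = 0.257500
B = 1 / 0.257500 = 3.8835

3.88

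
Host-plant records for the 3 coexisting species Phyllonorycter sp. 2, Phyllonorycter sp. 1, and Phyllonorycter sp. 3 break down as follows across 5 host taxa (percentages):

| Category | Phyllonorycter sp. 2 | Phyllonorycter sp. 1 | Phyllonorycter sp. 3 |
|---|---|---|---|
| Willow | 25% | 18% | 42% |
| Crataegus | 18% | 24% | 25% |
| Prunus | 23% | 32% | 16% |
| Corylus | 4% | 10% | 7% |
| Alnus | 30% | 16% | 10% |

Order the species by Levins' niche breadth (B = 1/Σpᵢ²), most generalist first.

Phyllonorycter sp. 1 > Phyllonorycter sp. 2 > Phyllonorycter sp. 3

Convert percentages to proportions (divide by 100).
Σp_2ᵢ² = 0.25² + 0.18² + 0.23² + 0.04² + 0.30² = 0.0625 + 0.0324 + 0.0529 + 0.0016 + 0.0900 = 0.2394
B_2 = 1 / 0.2394 = 4.1771
Σp_1ᵢ² = 0.18² + 0.24² + 0.32² + 0.10² + 0.16² = 0.0324 + 0.0576 + 0.1024 + 0.0100 + 0.0256 = 0.2280
B_1 = 1 / 0.2280 = 4.3860
Σp_3ᵢ² = 0.42² + 0.25² + 0.16² + 0.07² + 0.10² = 0.1764 + 0.0625 + 0.0256 + 0.0049 + 0.0100 = 0.2794
B_3 = 1 / 0.2794 = 3.5791
Ranking by B (broadest → narrowest): Phyllonorycter sp. 1 (4.39) > Phyllonorycter sp. 2 (4.18) > Phyllonorycter sp. 3 (3.58)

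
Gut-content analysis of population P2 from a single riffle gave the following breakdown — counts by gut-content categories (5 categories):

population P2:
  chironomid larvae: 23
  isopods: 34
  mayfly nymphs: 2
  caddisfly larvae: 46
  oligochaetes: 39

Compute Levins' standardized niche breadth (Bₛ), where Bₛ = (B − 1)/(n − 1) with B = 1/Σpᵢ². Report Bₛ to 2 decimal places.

0.72

Proportions for population P2 (n=144): 23/144=0.1597, 34/144=0.2361, 2/144=0.0139, 46/144=0.3194, 39/144=0.2708
Σpᵢ² = 0.1597² + 0.2361² + 0.0139² + 0.3194² + 0.2708² = 0.025504 + 0.055743 + 0.000193 + 0.102016 + 0.073333 = 0.256789
B = 1 / 0.256789 = 3.8942
Bₛ = (B − 1)/(n − 1) = (3.8942 − 1)/(5 − 1) = 2.8942/4 = 0.7236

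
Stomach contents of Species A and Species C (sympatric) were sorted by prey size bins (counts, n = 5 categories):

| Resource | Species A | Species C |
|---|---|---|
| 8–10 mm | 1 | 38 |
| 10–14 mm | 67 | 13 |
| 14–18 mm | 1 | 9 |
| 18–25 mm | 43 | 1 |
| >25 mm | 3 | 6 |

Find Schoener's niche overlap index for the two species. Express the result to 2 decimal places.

Proportions for Species A (n=115): 1/115=0.0087, 67/115=0.5826, 1/115=0.0087, 43/115=0.3739, 3/115=0.0261
Proportions for Species C (n=67): 38/67=0.5672, 13/67=0.1940, 9/67=0.1343, 1/67=0.0149, 6/67=0.0896
Σ|p₁ᵢ − p₂ᵢ| = 0.5585 + 0.3886 + 0.1256 + 0.3590 + 0.0635 = 1.4952
D = 1 − ½ × 1.4952 = 1 − 0.74760 = 0.25240

0.25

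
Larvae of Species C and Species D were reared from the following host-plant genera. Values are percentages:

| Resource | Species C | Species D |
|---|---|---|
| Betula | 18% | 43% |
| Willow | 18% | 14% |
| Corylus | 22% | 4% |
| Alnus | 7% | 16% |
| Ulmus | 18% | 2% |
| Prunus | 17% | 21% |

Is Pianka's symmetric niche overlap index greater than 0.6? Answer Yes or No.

Convert percentages to proportions (divide by 100).
Σ p₁ᵢp₂ᵢ = 0.0774 + 0.0252 + 0.0088 + 0.0112 + 0.0036 + 0.0357 = 0.1619
Σp_1ᵢ² = 0.18² + 0.18² + 0.22² + 0.07² + 0.18² + 0.17² = 0.0324 + 0.0324 + 0.0484 + 0.0049 + 0.0324 + 0.0289 = 0.1794
Σp_2ᵢ² = 0.43² + 0.14² + 0.04² + 0.16² + 0.02² + 0.21² = 0.1849 + 0.0196 + 0.0016 + 0.0256 + 0.0004 + 0.0441 = 0.2762
O = 0.1619 / √(0.1794 × 0.2762) = 0.1619 / 0.22260 = 0.7273
O = 0.7273 > 0.6 → Yes.

Yes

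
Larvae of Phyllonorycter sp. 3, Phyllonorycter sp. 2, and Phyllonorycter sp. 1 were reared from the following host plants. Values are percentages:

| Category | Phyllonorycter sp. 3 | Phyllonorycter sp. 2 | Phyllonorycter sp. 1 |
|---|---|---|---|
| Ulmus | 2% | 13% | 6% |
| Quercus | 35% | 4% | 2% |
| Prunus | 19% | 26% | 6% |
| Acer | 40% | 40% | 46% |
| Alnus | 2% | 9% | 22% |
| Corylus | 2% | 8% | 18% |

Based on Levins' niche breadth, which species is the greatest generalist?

Phyllonorycter sp. 2

Convert percentages to proportions (divide by 100).
Σp_3ᵢ² = 0.02² + 0.35² + 0.19² + 0.40² + 0.02² + 0.02² = 0.0004 + 0.1225 + 0.0361 + 0.1600 + 0.0004 + 0.0004 = 0.3198
B_3 = 1 / 0.3198 = 3.1270
Σp_2ᵢ² = 0.13² + 0.04² + 0.26² + 0.40² + 0.09² + 0.08² = 0.0169 + 0.0016 + 0.0676 + 0.1600 + 0.0081 + 0.0064 = 0.2606
B_2 = 1 / 0.2606 = 3.8373
Σp_1ᵢ² = 0.06² + 0.02² + 0.06² + 0.46² + 0.22² + 0.18² = 0.0036 + 0.0004 + 0.0036 + 0.2116 + 0.0484 + 0.0324 = 0.3000
B_1 = 1 / 0.3000 = 3.3333
Highest B → broadest niche (most generalist): Phyllonorycter sp. 2 (B = 3.84).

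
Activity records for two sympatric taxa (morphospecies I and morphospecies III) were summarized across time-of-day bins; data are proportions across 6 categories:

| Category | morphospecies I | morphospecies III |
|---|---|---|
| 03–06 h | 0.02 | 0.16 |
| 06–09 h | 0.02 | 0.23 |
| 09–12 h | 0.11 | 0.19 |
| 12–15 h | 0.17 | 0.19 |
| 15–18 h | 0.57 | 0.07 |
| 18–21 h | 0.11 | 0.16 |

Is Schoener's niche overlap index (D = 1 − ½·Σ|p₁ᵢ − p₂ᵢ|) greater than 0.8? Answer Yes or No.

Σ|p₁ᵢ − p₂ᵢ| = 0.14 + 0.21 + 0.08 + 0.02 + 0.50 + 0.05 = 1.00
D = 1 − ½ × 1.00 = 1 − 0.500 = 0.5000
D = 0.5000 < 0.8 → No.

No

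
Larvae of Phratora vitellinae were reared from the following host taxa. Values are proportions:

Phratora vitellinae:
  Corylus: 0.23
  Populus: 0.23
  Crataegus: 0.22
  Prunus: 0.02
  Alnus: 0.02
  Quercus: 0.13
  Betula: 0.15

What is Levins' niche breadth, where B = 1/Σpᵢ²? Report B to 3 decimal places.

5.144

Σpᵢ² = 0.23² + 0.23² + 0.22² + 0.02² + 0.02² + 0.13² + 0.15² = 0.0529 + 0.0529 + 0.0484 + 0.0004 + 0.0004 + 0.0169 + 0.0225 = 0.1944
B = 1 / 0.1944 = 5.14403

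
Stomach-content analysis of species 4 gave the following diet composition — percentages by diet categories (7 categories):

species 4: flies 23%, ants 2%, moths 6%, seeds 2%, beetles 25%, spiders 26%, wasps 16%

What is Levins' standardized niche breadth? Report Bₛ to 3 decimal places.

0.616

Convert percentages to proportions (divide by 100).
Σpᵢ² = 0.23² + 0.02² + 0.06² + 0.02² + 0.25² + 0.26² + 0.16² = 0.0529 + 0.0004 + 0.0036 + 0.0004 + 0.0625 + 0.0676 + 0.0256 = 0.2130
B = 1 / 0.2130 = 4.69484
Bₛ = (B − 1)/(n − 1) = (4.69484 − 1)/(7 − 1) = 3.69484/6 = 0.61581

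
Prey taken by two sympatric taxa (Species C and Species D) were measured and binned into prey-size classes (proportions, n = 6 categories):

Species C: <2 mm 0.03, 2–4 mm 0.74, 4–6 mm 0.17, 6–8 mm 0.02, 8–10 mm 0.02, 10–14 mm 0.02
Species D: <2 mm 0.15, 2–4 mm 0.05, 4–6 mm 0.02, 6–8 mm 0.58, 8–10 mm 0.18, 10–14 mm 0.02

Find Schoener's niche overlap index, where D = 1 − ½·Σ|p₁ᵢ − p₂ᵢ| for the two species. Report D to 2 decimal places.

Σ|p₁ᵢ − p₂ᵢ| = 0.12 + 0.69 + 0.15 + 0.56 + 0.16 + 0.00 = 1.68
D = 1 − ½ × 1.68 = 1 − 0.840 = 0.1600

0.16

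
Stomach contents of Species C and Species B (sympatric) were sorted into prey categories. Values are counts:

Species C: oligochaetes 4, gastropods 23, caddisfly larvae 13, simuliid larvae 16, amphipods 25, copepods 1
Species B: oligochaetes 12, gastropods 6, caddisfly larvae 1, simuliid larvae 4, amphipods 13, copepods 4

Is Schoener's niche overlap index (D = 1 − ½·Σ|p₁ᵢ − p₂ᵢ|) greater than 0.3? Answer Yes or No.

Proportions for Species C (n=82): 4/82=0.0488, 23/82=0.2805, 13/82=0.1585, 16/82=0.1951, 25/82=0.3049, 1/82=0.0122
Proportions for Species B (n=40): 12/40=0.3000, 6/40=0.1500, 1/40=0.0250, 4/40=0.1000, 13/40=0.3250, 4/40=0.1000
Σ|p₁ᵢ − p₂ᵢ| = 0.2512 + 0.1305 + 0.1335 + 0.0951 + 0.0201 + 0.0878 = 0.7182
D = 1 − ½ × 0.7182 = 1 − 0.35910 = 0.64090
D = 0.64090 > 0.3 → Yes.

Yes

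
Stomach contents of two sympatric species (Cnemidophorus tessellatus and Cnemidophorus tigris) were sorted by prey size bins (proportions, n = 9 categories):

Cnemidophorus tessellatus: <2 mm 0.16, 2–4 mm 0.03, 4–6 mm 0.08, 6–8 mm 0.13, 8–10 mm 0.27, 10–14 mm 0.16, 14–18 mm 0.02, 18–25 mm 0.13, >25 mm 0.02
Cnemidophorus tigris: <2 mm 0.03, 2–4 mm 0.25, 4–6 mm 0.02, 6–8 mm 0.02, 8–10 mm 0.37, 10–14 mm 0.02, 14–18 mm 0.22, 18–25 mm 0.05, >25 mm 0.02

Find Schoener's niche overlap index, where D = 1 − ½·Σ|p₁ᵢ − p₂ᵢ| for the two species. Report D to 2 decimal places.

0.48

Σ|p₁ᵢ − p₂ᵢ| = 0.13 + 0.22 + 0.06 + 0.11 + 0.10 + 0.14 + 0.20 + 0.08 + 0.00 = 1.04
D = 1 − ½ × 1.04 = 1 − 0.520 = 0.4800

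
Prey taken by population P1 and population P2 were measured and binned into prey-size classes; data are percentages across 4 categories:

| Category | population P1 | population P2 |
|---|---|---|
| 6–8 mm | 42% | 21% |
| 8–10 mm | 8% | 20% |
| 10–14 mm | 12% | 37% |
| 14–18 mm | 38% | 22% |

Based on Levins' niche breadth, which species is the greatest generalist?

population P2

Convert percentages to proportions (divide by 100).
Σp_P1ᵢ² = 0.42² + 0.08² + 0.12² + 0.38² = 0.1764 + 0.0064 + 0.0144 + 0.1444 = 0.3416
B_P1 = 1 / 0.3416 = 2.9274
Σp_P2ᵢ² = 0.21² + 0.20² + 0.37² + 0.22² = 0.0441 + 0.0400 + 0.1369 + 0.0484 = 0.2694
B_P2 = 1 / 0.2694 = 3.7120
Highest B → broadest niche (most generalist): population P2 (B = 3.71).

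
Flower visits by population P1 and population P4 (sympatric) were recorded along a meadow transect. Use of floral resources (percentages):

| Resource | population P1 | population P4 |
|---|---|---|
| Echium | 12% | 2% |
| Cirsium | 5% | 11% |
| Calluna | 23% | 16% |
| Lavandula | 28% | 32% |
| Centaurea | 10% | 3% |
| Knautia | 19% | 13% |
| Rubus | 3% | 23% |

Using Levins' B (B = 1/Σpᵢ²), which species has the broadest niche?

population P1

Convert percentages to proportions (divide by 100).
Σp_P1ᵢ² = 0.12² + 0.05² + 0.23² + 0.28² + 0.10² + 0.19² + 0.03² = 0.0144 + 0.0025 + 0.0529 + 0.0784 + 0.0100 + 0.0361 + 0.0009 = 0.1952
B_P1 = 1 / 0.1952 = 5.1230
Σp_P4ᵢ² = 0.02² + 0.11² + 0.16² + 0.32² + 0.03² + 0.13² + 0.23² = 0.0004 + 0.0121 + 0.0256 + 0.1024 + 0.0009 + 0.0169 + 0.0529 = 0.2112
B_P4 = 1 / 0.2112 = 4.7348
Highest B → broadest niche (most generalist): population P1 (B = 5.12).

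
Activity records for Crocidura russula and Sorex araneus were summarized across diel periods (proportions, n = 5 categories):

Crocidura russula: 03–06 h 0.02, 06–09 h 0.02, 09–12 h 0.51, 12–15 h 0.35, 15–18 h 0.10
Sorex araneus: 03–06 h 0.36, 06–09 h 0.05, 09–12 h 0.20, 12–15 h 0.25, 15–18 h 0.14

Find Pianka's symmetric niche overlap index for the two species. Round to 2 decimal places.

0.67

Σ p₁ᵢp₂ᵢ = 0.0072 + 0.0010 + 0.1020 + 0.0875 + 0.0140 = 0.2117
Σp_1ᵢ² = 0.02² + 0.02² + 0.51² + 0.35² + 0.10² = 0.0004 + 0.0004 + 0.2601 + 0.1225 + 0.0100 = 0.3934
Σp_2ᵢ² = 0.36² + 0.05² + 0.20² + 0.25² + 0.14² = 0.1296 + 0.0025 + 0.0400 + 0.0625 + 0.0196 = 0.2542
O = 0.2117 / √(0.3934 × 0.2542) = 0.2117 / 0.31623 = 0.6694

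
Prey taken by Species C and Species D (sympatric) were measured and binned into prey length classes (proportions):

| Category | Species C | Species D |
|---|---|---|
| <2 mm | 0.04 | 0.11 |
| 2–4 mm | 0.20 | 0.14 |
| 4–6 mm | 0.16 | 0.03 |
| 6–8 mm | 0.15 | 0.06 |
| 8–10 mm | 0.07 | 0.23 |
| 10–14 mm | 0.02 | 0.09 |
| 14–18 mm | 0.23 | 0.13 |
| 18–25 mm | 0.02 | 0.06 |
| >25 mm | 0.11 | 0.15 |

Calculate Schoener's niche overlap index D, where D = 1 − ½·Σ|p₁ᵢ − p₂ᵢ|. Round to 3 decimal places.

Σ|p₁ᵢ − p₂ᵢ| = 0.07 + 0.06 + 0.13 + 0.09 + 0.16 + 0.07 + 0.10 + 0.04 + 0.04 = 0.76
D = 1 − ½ × 0.76 = 1 − 0.380 = 0.62000

0.620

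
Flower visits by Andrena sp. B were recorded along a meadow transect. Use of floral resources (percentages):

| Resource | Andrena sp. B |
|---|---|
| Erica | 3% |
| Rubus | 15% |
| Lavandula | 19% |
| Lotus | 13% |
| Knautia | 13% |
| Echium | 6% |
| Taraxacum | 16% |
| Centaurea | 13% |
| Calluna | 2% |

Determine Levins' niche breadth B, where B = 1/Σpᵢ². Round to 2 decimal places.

Convert percentages to proportions (divide by 100).
Σpᵢ² = 0.03² + 0.15² + 0.19² + 0.13² + 0.13² + 0.06² + 0.16² + 0.13² + 0.02² = 0.0009 + 0.0225 + 0.0361 + 0.0169 + 0.0169 + 0.0036 + 0.0256 + 0.0169 + 0.0004 = 0.1398
B = 1 / 0.1398 = 7.1531

7.15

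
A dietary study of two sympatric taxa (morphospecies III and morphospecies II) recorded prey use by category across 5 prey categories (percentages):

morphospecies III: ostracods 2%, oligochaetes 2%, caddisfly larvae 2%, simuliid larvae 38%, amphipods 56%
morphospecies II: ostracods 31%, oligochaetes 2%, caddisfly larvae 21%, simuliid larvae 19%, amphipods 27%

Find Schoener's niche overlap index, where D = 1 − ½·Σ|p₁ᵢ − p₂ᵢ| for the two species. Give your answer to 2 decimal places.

0.52

Convert percentages to proportions (divide by 100).
Σ|p₁ᵢ − p₂ᵢ| = 0.29 + 0.00 + 0.19 + 0.19 + 0.29 = 0.96
D = 1 − ½ × 0.96 = 1 − 0.480 = 0.5200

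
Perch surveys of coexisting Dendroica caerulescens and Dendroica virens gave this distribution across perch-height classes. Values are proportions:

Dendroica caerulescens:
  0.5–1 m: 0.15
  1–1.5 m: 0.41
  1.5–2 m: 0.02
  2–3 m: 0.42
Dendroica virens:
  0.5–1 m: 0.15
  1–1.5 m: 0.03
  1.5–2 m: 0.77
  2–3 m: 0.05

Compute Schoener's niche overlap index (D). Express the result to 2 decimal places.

Σ|p₁ᵢ − p₂ᵢ| = 0.00 + 0.38 + 0.75 + 0.37 = 1.50
D = 1 − ½ × 1.50 = 1 − 0.750 = 0.2500

0.25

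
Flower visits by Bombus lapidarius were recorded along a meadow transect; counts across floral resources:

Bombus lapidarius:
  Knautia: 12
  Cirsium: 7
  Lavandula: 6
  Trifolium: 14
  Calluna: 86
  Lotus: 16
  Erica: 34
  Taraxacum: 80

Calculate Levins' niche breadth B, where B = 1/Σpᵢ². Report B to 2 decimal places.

4.16

Proportions for Bombus lapidarius (n=255): 12/255=0.0471, 7/255=0.0275, 6/255=0.0235, 14/255=0.0549, 86/255=0.3373, 16/255=0.0627, 34/255=0.1333, 80/255=0.3137
Σpᵢ² = 0.0471² + 0.0275² + 0.0235² + 0.0549² + 0.3373² + 0.0627² + 0.1333² + 0.3137² = 0.002218 + 0.000756 + 0.000552 + 0.003014 + 0.113771 + 0.003931 + 0.017769 + 0.098408 = 0.240419
B = 1 / 0.240419 = 4.1594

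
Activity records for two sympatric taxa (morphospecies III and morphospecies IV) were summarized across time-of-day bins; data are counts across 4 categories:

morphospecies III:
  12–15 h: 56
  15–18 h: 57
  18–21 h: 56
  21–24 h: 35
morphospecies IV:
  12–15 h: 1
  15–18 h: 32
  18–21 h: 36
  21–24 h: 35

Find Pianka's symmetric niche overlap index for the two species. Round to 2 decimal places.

Proportions for morphospecies III (n=204): 56/204=0.2745, 57/204=0.2794, 56/204=0.2745, 35/204=0.1716
Proportions for morphospecies IV (n=104): 1/104=0.0096, 32/104=0.3077, 36/104=0.3462, 35/104=0.3365
Σ p₁ᵢp₂ᵢ = 0.002635 + 0.085971 + 0.095032 + 0.057743 = 0.241381
Σp_1ᵢ² = 0.2745² + 0.2794² + 0.2745² + 0.1716² = 0.075350 + 0.078064 + 0.075350 + 0.029447 = 0.258211
Σp_2ᵢ² = 0.0096² + 0.3077² + 0.3462² + 0.3365² = 0.000092 + 0.094679 + 0.119854 + 0.113232 = 0.327857
O = 0.241381 / √(0.258211 × 0.327857) = 0.241381 / 0.2909575 = 0.8296

0.83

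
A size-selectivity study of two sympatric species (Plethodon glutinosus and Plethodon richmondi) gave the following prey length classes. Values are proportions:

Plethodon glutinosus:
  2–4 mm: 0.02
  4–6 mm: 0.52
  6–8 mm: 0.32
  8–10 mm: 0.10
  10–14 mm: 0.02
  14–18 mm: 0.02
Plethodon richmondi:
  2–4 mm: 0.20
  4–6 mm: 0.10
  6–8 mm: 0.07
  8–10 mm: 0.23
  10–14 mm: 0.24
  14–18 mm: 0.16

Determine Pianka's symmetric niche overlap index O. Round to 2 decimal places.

0.40

Σ p₁ᵢp₂ᵢ = 0.0040 + 0.0520 + 0.0224 + 0.0230 + 0.0048 + 0.0032 = 0.1094
Σp_1ᵢ² = 0.02² + 0.52² + 0.32² + 0.10² + 0.02² + 0.02² = 0.0004 + 0.2704 + 0.1024 + 0.0100 + 0.0004 + 0.0004 = 0.3840
Σp_2ᵢ² = 0.20² + 0.10² + 0.07² + 0.23² + 0.24² + 0.16² = 0.0400 + 0.0100 + 0.0049 + 0.0529 + 0.0576 + 0.0256 = 0.1910
O = 0.1094 / √(0.3840 × 0.1910) = 0.1094 / 0.27082 = 0.4040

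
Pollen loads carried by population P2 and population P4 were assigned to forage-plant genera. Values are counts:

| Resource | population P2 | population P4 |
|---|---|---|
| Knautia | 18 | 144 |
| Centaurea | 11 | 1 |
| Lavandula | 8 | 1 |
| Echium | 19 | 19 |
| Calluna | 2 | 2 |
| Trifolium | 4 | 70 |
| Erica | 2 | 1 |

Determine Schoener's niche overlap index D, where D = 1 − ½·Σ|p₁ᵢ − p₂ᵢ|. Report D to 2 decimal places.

Proportions for population P2 (n=64): 18/64=0.2813, 11/64=0.1719, 8/64=0.1250, 19/64=0.2969, 2/64=0.0313, 4/64=0.0625, 2/64=0.0313
Proportions for population P4 (n=238): 144/238=0.6050, 1/238=0.0042, 1/238=0.0042, 19/238=0.0798, 2/238=0.0084, 70/238=0.2941, 1/238=0.0042
Σ|p₁ᵢ − p₂ᵢ| = 0.3237 + 0.1677 + 0.1208 + 0.2171 + 0.0229 + 0.2316 + 0.0271 = 1.1109
D = 1 − ½ × 1.1109 = 1 − 0.55545 = 0.44455

0.44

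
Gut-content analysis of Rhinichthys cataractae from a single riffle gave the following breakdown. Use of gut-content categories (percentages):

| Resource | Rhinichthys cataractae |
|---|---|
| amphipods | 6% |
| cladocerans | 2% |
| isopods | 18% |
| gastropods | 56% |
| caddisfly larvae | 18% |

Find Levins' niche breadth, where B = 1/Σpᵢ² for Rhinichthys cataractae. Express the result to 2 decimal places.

Convert percentages to proportions (divide by 100).
Σpᵢ² = 0.06² + 0.02² + 0.18² + 0.56² + 0.18² = 0.0036 + 0.0004 + 0.0324 + 0.3136 + 0.0324 = 0.3824
B = 1 / 0.3824 = 2.6151

2.62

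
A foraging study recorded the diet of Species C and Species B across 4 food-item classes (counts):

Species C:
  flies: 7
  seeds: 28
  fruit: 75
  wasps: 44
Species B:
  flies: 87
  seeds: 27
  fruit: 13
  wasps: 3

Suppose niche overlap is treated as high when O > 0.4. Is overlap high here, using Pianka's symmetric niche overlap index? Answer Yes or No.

Proportions for Species C (n=154): 7/154=0.0455, 28/154=0.1818, 75/154=0.4870, 44/154=0.2857
Proportions for Species B (n=130): 87/130=0.6692, 27/130=0.2077, 13/130=0.1000, 3/130=0.0231
Σ p₁ᵢp₂ᵢ = 0.030449 + 0.037760 + 0.048700 + 0.006600 = 0.123509
Σp_1ᵢ² = 0.0455² + 0.1818² + 0.4870² + 0.2857² = 0.002070 + 0.033051 + 0.237169 + 0.081624 = 0.353914
Σp_2ᵢ² = 0.6692² + 0.2077² + 0.1000² + 0.0231² = 0.447829 + 0.043139 + 0.010000 + 0.000534 = 0.501502
O = 0.123509 / √(0.353914 × 0.501502) = 0.123509 / 0.4212939 = 0.2932
O = 0.2932 < 0.4 → No.

No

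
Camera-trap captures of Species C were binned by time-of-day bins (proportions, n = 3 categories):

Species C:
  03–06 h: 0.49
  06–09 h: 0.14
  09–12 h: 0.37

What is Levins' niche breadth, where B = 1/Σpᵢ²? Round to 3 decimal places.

Σpᵢ² = 0.49² + 0.14² + 0.37² = 0.2401 + 0.0196 + 0.1369 = 0.3966
B = 1 / 0.3966 = 2.52143

2.521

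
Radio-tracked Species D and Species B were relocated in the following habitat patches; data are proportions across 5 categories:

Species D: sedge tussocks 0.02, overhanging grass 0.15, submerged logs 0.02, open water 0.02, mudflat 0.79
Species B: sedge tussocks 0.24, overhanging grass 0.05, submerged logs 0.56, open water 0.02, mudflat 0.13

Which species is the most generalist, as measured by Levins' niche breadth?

Species B

Σp_Dᵢ² = 0.02² + 0.15² + 0.02² + 0.02² + 0.79² = 0.0004 + 0.0225 + 0.0004 + 0.0004 + 0.6241 = 0.6478
B_D = 1 / 0.6478 = 1.5437
Σp_Bᵢ² = 0.24² + 0.05² + 0.56² + 0.02² + 0.13² = 0.0576 + 0.0025 + 0.3136 + 0.0004 + 0.0169 = 0.3910
B_B = 1 / 0.3910 = 2.5575
Highest B → broadest niche (most generalist): Species B (B = 2.56).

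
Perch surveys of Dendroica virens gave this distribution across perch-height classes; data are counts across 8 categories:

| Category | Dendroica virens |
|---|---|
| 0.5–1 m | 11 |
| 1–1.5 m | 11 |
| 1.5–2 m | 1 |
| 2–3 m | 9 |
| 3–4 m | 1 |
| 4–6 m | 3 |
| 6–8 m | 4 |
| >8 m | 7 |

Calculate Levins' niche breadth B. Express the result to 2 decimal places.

Proportions for Dendroica virens (n=47): 11/47=0.2340, 11/47=0.2340, 1/47=0.0213, 9/47=0.1915, 1/47=0.0213, 3/47=0.0638, 4/47=0.0851, 7/47=0.1489
Σpᵢ² = 0.2340² + 0.2340² + 0.0213² + 0.1915² + 0.0213² + 0.0638² + 0.0851² + 0.1489² = 0.054756 + 0.054756 + 0.000454 + 0.036672 + 0.000454 + 0.004070 + 0.007242 + 0.022171 = 0.180575
B = 1 / 0.180575 = 5.5379

5.54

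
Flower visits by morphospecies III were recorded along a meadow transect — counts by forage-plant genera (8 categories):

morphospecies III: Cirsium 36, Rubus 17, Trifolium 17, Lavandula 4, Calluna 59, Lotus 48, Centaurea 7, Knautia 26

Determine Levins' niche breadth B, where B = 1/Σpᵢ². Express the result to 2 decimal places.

5.45

Proportions for morphospecies III (n=214): 36/214=0.1682, 17/214=0.0794, 17/214=0.0794, 4/214=0.0187, 59/214=0.2757, 48/214=0.2243, 7/214=0.0327, 26/214=0.1215
Σpᵢ² = 0.1682² + 0.0794² + 0.0794² + 0.0187² + 0.2757² + 0.2243² + 0.0327² + 0.1215² = 0.028291 + 0.006304 + 0.006304 + 0.000350 + 0.076010 + 0.050310 + 0.001069 + 0.014762 = 0.183400
B = 1 / 0.183400 = 5.4526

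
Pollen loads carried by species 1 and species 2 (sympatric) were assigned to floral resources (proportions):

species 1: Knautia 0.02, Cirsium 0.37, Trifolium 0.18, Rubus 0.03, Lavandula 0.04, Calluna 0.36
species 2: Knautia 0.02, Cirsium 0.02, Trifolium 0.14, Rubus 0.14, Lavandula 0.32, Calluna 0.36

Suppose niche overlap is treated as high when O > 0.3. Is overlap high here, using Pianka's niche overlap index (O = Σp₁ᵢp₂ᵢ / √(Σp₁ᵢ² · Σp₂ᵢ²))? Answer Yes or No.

Yes

Σ p₁ᵢp₂ᵢ = 0.0004 + 0.0074 + 0.0252 + 0.0042 + 0.0128 + 0.1296 = 0.1796
Σp_1ᵢ² = 0.02² + 0.37² + 0.18² + 0.03² + 0.04² + 0.36² = 0.0004 + 0.1369 + 0.0324 + 0.0009 + 0.0016 + 0.1296 = 0.3018
Σp_2ᵢ² = 0.02² + 0.02² + 0.14² + 0.14² + 0.32² + 0.36² = 0.0004 + 0.0004 + 0.0196 + 0.0196 + 0.1024 + 0.1296 = 0.2720
O = 0.1796 / √(0.3018 × 0.2720) = 0.1796 / 0.28651 = 0.6269
O = 0.6269 > 0.3 → Yes.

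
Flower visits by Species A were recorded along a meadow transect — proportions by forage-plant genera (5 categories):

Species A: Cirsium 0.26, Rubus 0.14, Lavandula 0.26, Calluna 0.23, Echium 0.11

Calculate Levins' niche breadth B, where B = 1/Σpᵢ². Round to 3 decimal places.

Σpᵢ² = 0.26² + 0.14² + 0.26² + 0.23² + 0.11² = 0.0676 + 0.0196 + 0.0676 + 0.0529 + 0.0121 = 0.2198
B = 1 / 0.2198 = 4.54959

4.550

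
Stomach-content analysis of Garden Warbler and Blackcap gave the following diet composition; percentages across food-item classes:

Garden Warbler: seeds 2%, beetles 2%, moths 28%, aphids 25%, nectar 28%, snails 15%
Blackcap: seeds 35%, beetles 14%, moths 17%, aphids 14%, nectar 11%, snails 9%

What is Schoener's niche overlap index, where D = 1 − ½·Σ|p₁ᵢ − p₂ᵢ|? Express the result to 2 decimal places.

Convert percentages to proportions (divide by 100).
Σ|p₁ᵢ − p₂ᵢ| = 0.33 + 0.12 + 0.11 + 0.11 + 0.17 + 0.06 = 0.90
D = 1 − ½ × 0.90 = 1 − 0.450 = 0.5500

0.55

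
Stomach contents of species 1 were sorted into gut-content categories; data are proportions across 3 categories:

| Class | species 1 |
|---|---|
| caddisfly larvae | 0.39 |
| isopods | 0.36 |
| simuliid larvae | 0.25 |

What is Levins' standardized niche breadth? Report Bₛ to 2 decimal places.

0.95

Σpᵢ² = 0.39² + 0.36² + 0.25² = 0.1521 + 0.1296 + 0.0625 = 0.3442
B = 1 / 0.3442 = 2.9053
Bₛ = (B − 1)/(n − 1) = (2.9053 − 1)/(3 − 1) = 1.9053/2 = 0.9527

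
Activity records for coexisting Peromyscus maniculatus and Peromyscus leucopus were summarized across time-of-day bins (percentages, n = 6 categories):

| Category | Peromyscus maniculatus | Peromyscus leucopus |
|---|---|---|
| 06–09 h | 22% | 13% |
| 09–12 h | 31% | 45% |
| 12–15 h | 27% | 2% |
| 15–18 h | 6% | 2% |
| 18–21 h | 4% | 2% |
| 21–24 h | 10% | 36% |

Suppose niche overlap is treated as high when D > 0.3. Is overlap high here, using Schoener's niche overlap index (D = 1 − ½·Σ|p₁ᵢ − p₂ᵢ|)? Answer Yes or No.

Yes

Convert percentages to proportions (divide by 100).
Σ|p₁ᵢ − p₂ᵢ| = 0.09 + 0.14 + 0.25 + 0.04 + 0.02 + 0.26 = 0.80
D = 1 − ½ × 0.80 = 1 − 0.400 = 0.6000
D = 0.6000 > 0.3 → Yes.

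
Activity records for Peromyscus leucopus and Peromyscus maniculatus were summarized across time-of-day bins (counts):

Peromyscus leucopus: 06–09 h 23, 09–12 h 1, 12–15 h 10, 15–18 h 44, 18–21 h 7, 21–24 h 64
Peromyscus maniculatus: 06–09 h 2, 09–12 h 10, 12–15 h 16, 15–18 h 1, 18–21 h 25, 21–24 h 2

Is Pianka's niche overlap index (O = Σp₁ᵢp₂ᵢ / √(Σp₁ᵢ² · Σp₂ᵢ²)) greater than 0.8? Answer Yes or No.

Proportions for Peromyscus leucopus (n=149): 23/149=0.1544, 1/149=0.0067, 10/149=0.0671, 44/149=0.2953, 7/149=0.0470, 64/149=0.4295
Proportions for Peromyscus maniculatus (n=56): 2/56=0.0357, 10/56=0.1786, 16/56=0.2857, 1/56=0.0179, 25/56=0.4464, 2/56=0.0357
Σ p₁ᵢp₂ᵢ = 0.005512 + 0.001197 + 0.019170 + 0.005286 + 0.020981 + 0.015333 = 0.067479
Σp_1ᵢ² = 0.1544² + 0.0067² + 0.0671² + 0.2953² + 0.0470² + 0.4295² = 0.023839 + 0.000045 + 0.004502 + 0.087202 + 0.002209 + 0.184470 = 0.302267
Σp_2ᵢ² = 0.0357² + 0.1786² + 0.2857² + 0.0179² + 0.4464² + 0.0357² = 0.001274 + 0.031898 + 0.081624 + 0.000320 + 0.199273 + 0.001274 = 0.315663
O = 0.067479 / √(0.302267 × 0.315663) = 0.067479 / 0.3088924 = 0.2185
O = 0.2185 < 0.8 → No.

No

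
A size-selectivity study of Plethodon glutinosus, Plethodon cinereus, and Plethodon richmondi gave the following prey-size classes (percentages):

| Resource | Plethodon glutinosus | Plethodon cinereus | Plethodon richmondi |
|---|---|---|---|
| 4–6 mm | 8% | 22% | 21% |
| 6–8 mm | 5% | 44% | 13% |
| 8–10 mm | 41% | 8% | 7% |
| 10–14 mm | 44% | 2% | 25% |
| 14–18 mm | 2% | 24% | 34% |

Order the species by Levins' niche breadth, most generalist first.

Plethodon richmondi > Plethodon cinereus > Plethodon glutinosus

Convert percentages to proportions (divide by 100).
Σp_glutᵢ² = 0.08² + 0.05² + 0.41² + 0.44² + 0.02² = 0.0064 + 0.0025 + 0.1681 + 0.1936 + 0.0004 = 0.3710
B_glut = 1 / 0.3710 = 2.6954
Σp_cineᵢ² = 0.22² + 0.44² + 0.08² + 0.02² + 0.24² = 0.0484 + 0.1936 + 0.0064 + 0.0004 + 0.0576 = 0.3064
B_cine = 1 / 0.3064 = 3.2637
Σp_richᵢ² = 0.21² + 0.13² + 0.07² + 0.25² + 0.34² = 0.0441 + 0.0169 + 0.0049 + 0.0625 + 0.1156 = 0.2440
B_rich = 1 / 0.2440 = 4.0984
Ranking by B (broadest → narrowest): Plethodon richmondi (4.10) > Plethodon cinereus (3.26) > Plethodon glutinosus (2.70)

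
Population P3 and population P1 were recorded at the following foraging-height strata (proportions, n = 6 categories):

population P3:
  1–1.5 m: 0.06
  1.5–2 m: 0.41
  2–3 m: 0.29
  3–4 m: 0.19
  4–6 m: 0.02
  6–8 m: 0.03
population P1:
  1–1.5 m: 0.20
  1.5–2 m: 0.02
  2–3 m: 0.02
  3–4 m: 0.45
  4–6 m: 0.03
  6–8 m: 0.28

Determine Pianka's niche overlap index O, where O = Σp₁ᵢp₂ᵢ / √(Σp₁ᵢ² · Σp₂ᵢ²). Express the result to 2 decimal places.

Σ p₁ᵢp₂ᵢ = 0.0120 + 0.0082 + 0.0058 + 0.0855 + 0.0006 + 0.0084 = 0.1205
Σp_1ᵢ² = 0.06² + 0.41² + 0.29² + 0.19² + 0.02² + 0.03² = 0.0036 + 0.1681 + 0.0841 + 0.0361 + 0.0004 + 0.0009 = 0.2932
Σp_2ᵢ² = 0.20² + 0.02² + 0.02² + 0.45² + 0.03² + 0.28² = 0.0400 + 0.0004 + 0.0004 + 0.2025 + 0.0009 + 0.0784 = 0.3226
O = 0.1205 / √(0.2932 × 0.3226) = 0.1205 / 0.30755 = 0.3918

0.39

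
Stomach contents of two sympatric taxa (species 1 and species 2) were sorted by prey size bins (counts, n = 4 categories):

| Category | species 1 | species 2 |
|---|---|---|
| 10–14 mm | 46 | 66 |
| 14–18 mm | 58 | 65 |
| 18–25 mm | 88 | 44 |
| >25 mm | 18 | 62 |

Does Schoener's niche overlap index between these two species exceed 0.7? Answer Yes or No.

Yes

Proportions for species 1 (n=210): 46/210=0.2190, 58/210=0.2762, 88/210=0.4190, 18/210=0.0857
Proportions for species 2 (n=237): 66/237=0.2785, 65/237=0.2743, 44/237=0.1857, 62/237=0.2616
Σ|p₁ᵢ − p₂ᵢ| = 0.0595 + 0.0019 + 0.2333 + 0.1759 = 0.4706
D = 1 − ½ × 0.4706 = 1 − 0.23530 = 0.76470
D = 0.76470 > 0.7 → Yes.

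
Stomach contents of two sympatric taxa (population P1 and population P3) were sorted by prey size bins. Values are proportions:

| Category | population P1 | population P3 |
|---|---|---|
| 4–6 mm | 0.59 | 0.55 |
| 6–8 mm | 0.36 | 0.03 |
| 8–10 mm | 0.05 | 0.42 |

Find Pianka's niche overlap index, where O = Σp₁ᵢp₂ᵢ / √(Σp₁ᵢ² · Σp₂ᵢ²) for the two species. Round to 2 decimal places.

0.74

Σ p₁ᵢp₂ᵢ = 0.3245 + 0.0108 + 0.0210 = 0.3563
Σp_1ᵢ² = 0.59² + 0.36² + 0.05² = 0.3481 + 0.1296 + 0.0025 = 0.4802
Σp_2ᵢ² = 0.55² + 0.03² + 0.42² = 0.3025 + 0.0009 + 0.1764 = 0.4798
O = 0.3563 / √(0.4802 × 0.4798) = 0.3563 / 0.48000 = 0.7423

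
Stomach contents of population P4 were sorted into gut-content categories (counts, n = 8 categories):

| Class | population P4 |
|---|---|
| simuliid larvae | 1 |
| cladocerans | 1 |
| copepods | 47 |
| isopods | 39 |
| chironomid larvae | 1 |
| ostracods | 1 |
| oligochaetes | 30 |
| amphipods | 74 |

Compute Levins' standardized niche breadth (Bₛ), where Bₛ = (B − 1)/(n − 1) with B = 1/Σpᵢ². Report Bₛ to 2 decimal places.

Proportions for population P4 (n=194): 1/194=0.0052, 1/194=0.0052, 47/194=0.2423, 39/194=0.2010, 1/194=0.0052, 1/194=0.0052, 30/194=0.1546, 74/194=0.3814
Σpᵢ² = 0.0052² + 0.0052² + 0.2423² + 0.2010² + 0.0052² + 0.0052² + 0.1546² + 0.3814² = 0.000027 + 0.000027 + 0.058709 + 0.040401 + 0.000027 + 0.000027 + 0.023901 + 0.145466 = 0.268585
B = 1 / 0.268585 = 3.7232
Bₛ = (B − 1)/(n − 1) = (3.7232 − 1)/(8 − 1) = 2.7232/7 = 0.3890

0.39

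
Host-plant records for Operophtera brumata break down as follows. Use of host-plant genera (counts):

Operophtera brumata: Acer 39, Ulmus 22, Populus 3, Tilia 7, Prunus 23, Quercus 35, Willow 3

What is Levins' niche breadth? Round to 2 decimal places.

Proportions for Operophtera brumata (n=132): 39/132=0.2955, 22/132=0.1667, 3/132=0.0227, 7/132=0.0530, 23/132=0.1742, 35/132=0.2652, 3/132=0.0227
Σpᵢ² = 0.2955² + 0.1667² + 0.0227² + 0.0530² + 0.1742² + 0.2652² + 0.0227² = 0.087320 + 0.027789 + 0.000515 + 0.002809 + 0.030346 + 0.070331 + 0.000515 = 0.219625
B = 1 / 0.219625 = 4.5532

4.55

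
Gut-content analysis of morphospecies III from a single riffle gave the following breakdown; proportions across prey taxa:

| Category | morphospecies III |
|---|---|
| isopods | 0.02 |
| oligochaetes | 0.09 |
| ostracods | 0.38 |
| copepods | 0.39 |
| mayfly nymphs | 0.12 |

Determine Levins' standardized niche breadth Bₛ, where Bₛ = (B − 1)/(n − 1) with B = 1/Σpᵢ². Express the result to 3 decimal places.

Σpᵢ² = 0.02² + 0.09² + 0.38² + 0.39² + 0.12² = 0.0004 + 0.0081 + 0.1444 + 0.1521 + 0.0144 = 0.3194
B = 1 / 0.3194 = 3.13087
Bₛ = (B − 1)/(n − 1) = (3.13087 − 1)/(5 − 1) = 2.13087/4 = 0.53272

0.533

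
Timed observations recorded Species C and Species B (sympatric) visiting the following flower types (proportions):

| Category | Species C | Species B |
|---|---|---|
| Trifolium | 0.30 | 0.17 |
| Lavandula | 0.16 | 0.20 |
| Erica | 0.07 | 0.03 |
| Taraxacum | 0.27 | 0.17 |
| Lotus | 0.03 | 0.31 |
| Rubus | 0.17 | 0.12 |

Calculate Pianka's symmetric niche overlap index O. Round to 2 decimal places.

Σ p₁ᵢp₂ᵢ = 0.0510 + 0.0320 + 0.0021 + 0.0459 + 0.0093 + 0.0204 = 0.1607
Σp_1ᵢ² = 0.30² + 0.16² + 0.07² + 0.27² + 0.03² + 0.17² = 0.0900 + 0.0256 + 0.0049 + 0.0729 + 0.0009 + 0.0289 = 0.2232
Σp_2ᵢ² = 0.17² + 0.20² + 0.03² + 0.17² + 0.31² + 0.12² = 0.0289 + 0.0400 + 0.0009 + 0.0289 + 0.0961 + 0.0144 = 0.2092
O = 0.1607 / √(0.2232 × 0.2092) = 0.1607 / 0.21609 = 0.7437

0.74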